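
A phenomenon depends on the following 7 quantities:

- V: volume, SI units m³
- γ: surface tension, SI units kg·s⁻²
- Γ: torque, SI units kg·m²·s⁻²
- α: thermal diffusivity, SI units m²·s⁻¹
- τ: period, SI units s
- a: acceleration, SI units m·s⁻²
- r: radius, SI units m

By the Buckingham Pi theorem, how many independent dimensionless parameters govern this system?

There are 7 variables and 3 base dimensions (M, L, T).
The dimension matrix has rank 3.
Independent dimensionless groups: 7 − 3 = 4.

4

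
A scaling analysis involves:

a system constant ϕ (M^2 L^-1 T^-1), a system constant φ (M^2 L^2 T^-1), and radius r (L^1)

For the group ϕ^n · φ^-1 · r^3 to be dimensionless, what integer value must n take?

1

Balance the M exponent: (2)·n from ϕ, plus −(2) + 3·(0) = -2 from the rest, must sum to zero.
2n − 2 = 0, so n = 1.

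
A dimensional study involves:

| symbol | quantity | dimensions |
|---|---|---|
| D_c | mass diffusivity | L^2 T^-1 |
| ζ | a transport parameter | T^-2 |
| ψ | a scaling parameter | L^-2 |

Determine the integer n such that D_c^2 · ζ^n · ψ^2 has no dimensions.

-1

Balance the T exponent: (-2)·n from ζ, plus 2·(-1) + 2·(0) = -2 from the rest, must sum to zero.
-2n − 2 = 0, so n = -1.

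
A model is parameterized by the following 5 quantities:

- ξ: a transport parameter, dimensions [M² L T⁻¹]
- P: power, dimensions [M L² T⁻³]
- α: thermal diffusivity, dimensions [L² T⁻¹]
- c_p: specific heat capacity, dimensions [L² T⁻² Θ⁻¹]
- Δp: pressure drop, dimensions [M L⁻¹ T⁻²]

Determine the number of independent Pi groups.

1

There are 5 variables and 4 base dimensions (M, L, T, Θ).
The dimension matrix has rank 4.
Independent dimensionless groups: 5 − 4 = 1.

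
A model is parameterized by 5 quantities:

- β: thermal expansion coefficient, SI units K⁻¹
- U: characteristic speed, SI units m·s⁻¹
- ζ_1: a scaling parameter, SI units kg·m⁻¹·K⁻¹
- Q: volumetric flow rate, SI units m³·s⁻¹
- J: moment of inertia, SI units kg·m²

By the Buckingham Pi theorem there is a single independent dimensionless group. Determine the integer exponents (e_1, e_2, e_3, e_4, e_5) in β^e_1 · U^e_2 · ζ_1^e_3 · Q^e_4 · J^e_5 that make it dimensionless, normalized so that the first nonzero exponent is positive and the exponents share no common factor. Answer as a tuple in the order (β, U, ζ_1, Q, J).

M: e_1·(0) + e_2·(0) + e_3·(1) + e_4·(0) + e_5·(1) = 0
L: e_1·(0) + e_2·(1) + e_3·(-1) + e_4·(3) + e_5·(2) = 0
T: e_1·(0) + e_2·(-1) + e_3·(0) + e_4·(-1) + e_5·(0) = 0
Θ: e_1·(-1) + e_2·(0) + e_3·(-1) + e_4·(0) + e_5·(0) = 0
Solving this homogeneous linear system for the smallest-integer solution (first nonzero entry positive) gives (2, 3, -2, -3, 2).

(2, 3, -2, -3, 2)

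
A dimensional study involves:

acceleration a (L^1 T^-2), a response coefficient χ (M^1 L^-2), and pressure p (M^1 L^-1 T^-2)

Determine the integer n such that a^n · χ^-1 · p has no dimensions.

-1

Balance the L exponent: (1)·n from a, plus −(-2) + (-1) = 1 from the rest, must sum to zero.
n + 1 = 0, so n = -1.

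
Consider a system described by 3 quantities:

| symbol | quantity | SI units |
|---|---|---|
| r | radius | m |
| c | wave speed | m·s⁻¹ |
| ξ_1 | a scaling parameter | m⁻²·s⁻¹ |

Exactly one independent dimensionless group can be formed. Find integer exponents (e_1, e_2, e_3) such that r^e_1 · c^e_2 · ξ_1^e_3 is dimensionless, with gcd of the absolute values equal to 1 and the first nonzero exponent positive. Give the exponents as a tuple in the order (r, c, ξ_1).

L: e_1·(1) + e_2·(1) + e_3·(-2) = 0
T: e_1·(0) + e_2·(-1) + e_3·(-1) = 0
Solving this homogeneous linear system for the smallest-integer solution (first nonzero entry positive) gives (3, -1, 1).

(3, -1, 1)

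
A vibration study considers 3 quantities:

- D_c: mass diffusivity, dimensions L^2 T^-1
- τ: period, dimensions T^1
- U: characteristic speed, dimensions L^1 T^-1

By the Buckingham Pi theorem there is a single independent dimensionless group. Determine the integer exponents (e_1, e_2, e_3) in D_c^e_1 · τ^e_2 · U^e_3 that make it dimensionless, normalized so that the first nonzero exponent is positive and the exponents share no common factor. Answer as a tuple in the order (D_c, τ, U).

L: e_1·(2) + e_2·(0) + e_3·(1) = 0
T: e_1·(-1) + e_2·(1) + e_3·(-1) = 0
Solving this homogeneous linear system for the smallest-integer solution (first nonzero entry positive) gives (1, -1, -2).

(1, -1, -2)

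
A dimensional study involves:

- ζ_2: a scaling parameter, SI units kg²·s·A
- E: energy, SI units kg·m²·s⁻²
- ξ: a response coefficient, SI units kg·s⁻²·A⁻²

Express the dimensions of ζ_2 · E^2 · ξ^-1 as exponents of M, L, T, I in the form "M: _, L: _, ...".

M: 3, L: 4, T: -1, I: 3

Collect each base-dimension exponent across the product:
  M: (2) + 2·(1) − (1) = 3
  L: (0) + 2·(2) − (0) = 4
  T: (1) + 2·(-2) − (-2) = -1
  I: (1) + 2·(0) − (-2) = 3
So the dimensions are [M³ L⁴ T⁻¹ I³].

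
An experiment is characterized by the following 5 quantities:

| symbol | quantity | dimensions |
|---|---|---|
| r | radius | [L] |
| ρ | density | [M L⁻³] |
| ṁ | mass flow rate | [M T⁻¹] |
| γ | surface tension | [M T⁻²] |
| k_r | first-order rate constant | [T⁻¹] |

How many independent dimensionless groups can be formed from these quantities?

2

There are 5 variables and 3 base dimensions (M, L, T).
The dimension matrix has rank 3.
Independent dimensionless groups: 5 − 3 = 2.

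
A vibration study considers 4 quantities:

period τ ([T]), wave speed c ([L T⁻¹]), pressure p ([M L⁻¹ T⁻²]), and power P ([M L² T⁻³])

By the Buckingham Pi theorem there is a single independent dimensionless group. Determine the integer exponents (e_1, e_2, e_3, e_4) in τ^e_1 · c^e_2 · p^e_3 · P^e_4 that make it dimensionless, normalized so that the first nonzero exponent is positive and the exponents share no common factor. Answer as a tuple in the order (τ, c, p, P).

M: e_1·(0) + e_2·(0) + e_3·(1) + e_4·(1) = 0
L: e_1·(0) + e_2·(1) + e_3·(-1) + e_4·(2) = 0
T: e_1·(1) + e_2·(-1) + e_3·(-2) + e_4·(-3) = 0
Solving this homogeneous linear system for the smallest-integer solution (first nonzero entry positive) gives (2, 3, 1, -1).

(2, 3, 1, -1)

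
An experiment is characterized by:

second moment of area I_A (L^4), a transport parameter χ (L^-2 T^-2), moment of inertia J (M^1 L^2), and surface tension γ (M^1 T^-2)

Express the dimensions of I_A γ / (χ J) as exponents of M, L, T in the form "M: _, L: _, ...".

M: 0, L: 4, T: 0

Collect each base-dimension exponent across the product:
  M: (0) − (0) − (1) + (1) = 0
  L: (4) − (-2) − (2) + (0) = 4
  T: (0) − (-2) − (0) + (-2) = 0
So the dimensions are [L⁴].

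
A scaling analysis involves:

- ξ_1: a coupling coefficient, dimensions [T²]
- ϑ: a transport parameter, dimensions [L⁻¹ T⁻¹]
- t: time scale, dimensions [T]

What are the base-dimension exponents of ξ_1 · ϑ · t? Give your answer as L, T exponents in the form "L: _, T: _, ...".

Collect each base-dimension exponent across the product:
  L: (0) + (-1) + (0) = -1
  T: (2) + (-1) + (1) = 2
So the dimensions are [L⁻¹ T²].

L: -1, T: 2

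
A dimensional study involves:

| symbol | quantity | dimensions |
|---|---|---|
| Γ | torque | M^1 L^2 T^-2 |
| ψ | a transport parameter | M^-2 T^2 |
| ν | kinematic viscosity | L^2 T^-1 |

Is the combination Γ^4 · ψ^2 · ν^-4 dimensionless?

yes

Sum the exponent of each base dimension across the product:
  M: 4·[Γ]_M + 2·[ψ]_M − 4·[ν]_M = 4·(1) + 2·(-2) − 4·(0) = 0
  L: 4·[Γ]_L + 2·[ψ]_L − 4·[ν]_L = 4·(2) + 2·(0) − 4·(2) = 0
  T: 4·[Γ]_T + 2·[ψ]_T − 4·[ν]_T = 4·(-2) + 2·(2) − 4·(-1) = 0
  Θ: 4·[Γ]_Θ + 2·[ψ]_Θ − 4·[ν]_Θ = 4·(0) + 2·(0) − 4·(0) = 0
All base exponents vanish — dimensionless.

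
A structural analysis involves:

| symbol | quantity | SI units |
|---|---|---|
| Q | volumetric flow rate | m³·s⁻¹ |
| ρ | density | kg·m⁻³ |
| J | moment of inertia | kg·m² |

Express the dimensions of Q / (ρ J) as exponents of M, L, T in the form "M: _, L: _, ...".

M: -2, L: 4, T: -1

Collect each base-dimension exponent across the product:
  M: (0) − (1) − (1) = -2
  L: (3) − (-3) − (2) = 4
  T: (-1) − (0) − (0) = -1
So the dimensions are [M⁻² L⁴ T⁻¹].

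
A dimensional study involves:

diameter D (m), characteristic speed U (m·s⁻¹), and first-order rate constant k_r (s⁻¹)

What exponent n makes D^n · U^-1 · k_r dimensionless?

1

Balance the L exponent: (1)·n from D, plus −(1) + (0) = -1 from the rest, must sum to zero.
n − 1 = 0, so n = 1.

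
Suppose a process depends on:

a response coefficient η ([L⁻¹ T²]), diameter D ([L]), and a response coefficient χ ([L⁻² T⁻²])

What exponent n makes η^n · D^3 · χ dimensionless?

1

Balance the L exponent: (-1)·n from η, plus 3·(1) + (-2) = 1 from the rest, must sum to zero.
−n + 1 = 0, so n = 1.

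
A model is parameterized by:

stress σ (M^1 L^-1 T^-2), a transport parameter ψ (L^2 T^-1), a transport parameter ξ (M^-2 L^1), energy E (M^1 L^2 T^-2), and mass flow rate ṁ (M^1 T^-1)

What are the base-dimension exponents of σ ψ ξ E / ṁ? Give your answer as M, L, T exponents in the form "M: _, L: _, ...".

Collect each base-dimension exponent across the product:
  M: (1) + (0) + (-2) + (1) − (1) = -1
  L: (-1) + (2) + (1) + (2) − (0) = 4
  T: (-2) + (-1) + (0) + (-2) − (-1) = -4
So the dimensions are [M⁻¹ L⁴ T⁻⁴].

M: -1, L: 4, T: -4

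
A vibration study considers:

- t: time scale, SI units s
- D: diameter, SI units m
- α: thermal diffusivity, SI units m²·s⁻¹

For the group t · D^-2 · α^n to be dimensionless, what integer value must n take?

1

Balance the L exponent: (2)·n from α, plus (0) − 2·(1) = -2 from the rest, must sum to zero.
2n − 2 = 0, so n = 1.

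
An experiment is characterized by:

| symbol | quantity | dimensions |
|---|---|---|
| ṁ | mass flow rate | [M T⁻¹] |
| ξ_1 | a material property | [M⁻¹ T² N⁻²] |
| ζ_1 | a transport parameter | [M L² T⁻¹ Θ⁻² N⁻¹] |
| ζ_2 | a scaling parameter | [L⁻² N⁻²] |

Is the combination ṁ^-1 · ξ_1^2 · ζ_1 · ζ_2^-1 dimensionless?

Sum the exponent of each base dimension across the product:
  M: −[ṁ]_M + 2·[ξ_1]_M + [ζ_1]_M − [ζ_2]_M = −(1) + 2·(-1) + (1) − (0) = -2
  L: −[ṁ]_L + 2·[ξ_1]_L + [ζ_1]_L − [ζ_2]_L = −(0) + 2·(0) + (2) − (-2) = 4
  T: −[ṁ]_T + 2·[ξ_1]_T + [ζ_1]_T − [ζ_2]_T = −(-1) + 2·(2) + (-1) − (0) = 4
  Θ: −[ṁ]_Θ + 2·[ξ_1]_Θ + [ζ_1]_Θ − [ζ_2]_Θ = −(0) + 2·(0) + (-2) − (0) = -2
  N: −[ṁ]_N + 2·[ξ_1]_N + [ζ_1]_N − [ζ_2]_N = −(0) + 2·(-2) + (-1) − (-2) = -3
Net dimensions [M⁻² L⁴ T⁴ Θ⁻² N⁻³] ≠ [1] — not dimensionless.

no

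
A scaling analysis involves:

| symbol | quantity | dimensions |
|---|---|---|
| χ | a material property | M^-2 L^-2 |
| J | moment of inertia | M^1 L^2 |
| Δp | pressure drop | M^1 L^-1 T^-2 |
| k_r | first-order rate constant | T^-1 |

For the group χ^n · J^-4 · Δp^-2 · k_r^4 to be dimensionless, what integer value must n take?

Balance the M exponent: (-2)·n from χ, plus −4·(1) − 2·(1) + 4·(0) = -6 from the rest, must sum to zero.
-2n − 6 = 0, so n = -3.

-3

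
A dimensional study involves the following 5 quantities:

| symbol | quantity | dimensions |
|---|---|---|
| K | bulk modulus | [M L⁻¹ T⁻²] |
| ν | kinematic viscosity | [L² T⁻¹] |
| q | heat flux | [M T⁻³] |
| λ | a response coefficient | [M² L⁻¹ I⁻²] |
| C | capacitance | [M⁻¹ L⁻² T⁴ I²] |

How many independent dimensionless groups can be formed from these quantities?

1

There are 5 variables and 4 base dimensions (M, L, T, I).
The dimension matrix has rank 4.
Independent dimensionless groups: 5 − 4 = 1.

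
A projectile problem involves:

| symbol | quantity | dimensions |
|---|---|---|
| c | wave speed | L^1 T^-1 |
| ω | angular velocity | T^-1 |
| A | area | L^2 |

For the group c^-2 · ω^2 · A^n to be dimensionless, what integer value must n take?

1

Balance the L exponent: (2)·n from A, plus −2·(1) + 2·(0) = -2 from the rest, must sum to zero.
2n − 2 = 0, so n = 1.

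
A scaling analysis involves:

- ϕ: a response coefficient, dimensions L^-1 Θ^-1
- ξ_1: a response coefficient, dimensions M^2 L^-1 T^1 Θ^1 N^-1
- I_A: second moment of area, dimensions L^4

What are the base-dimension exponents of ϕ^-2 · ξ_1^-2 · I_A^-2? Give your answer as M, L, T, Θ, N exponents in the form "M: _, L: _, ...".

Collect each base-dimension exponent across the product:
  M: −2·(0) − 2·(2) − 2·(0) = -4
  L: −2·(-1) − 2·(-1) − 2·(4) = -4
  T: −2·(0) − 2·(1) − 2·(0) = -2
  Θ: −2·(-1) − 2·(1) − 2·(0) = 0
  N: −2·(0) − 2·(-1) − 2·(0) = 2
So the dimensions are [M⁻⁴ L⁻⁴ T⁻² N²].

M: -4, L: -4, T: -2, Θ: 0, N: 2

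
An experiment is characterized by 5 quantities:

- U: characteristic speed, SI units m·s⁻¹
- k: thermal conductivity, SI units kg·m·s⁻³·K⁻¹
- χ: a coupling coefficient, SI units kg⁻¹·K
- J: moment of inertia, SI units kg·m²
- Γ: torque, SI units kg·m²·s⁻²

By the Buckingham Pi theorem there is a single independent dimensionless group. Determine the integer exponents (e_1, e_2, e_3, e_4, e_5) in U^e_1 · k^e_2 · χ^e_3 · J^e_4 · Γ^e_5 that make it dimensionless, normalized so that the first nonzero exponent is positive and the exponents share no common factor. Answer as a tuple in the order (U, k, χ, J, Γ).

(1, -1, -1, -1, 1)

M: e_1·(0) + e_2·(1) + e_3·(-1) + e_4·(1) + e_5·(1) = 0
L: e_1·(1) + e_2·(1) + e_3·(0) + e_4·(2) + e_5·(2) = 0
T: e_1·(-1) + e_2·(-3) + e_3·(0) + e_4·(0) + e_5·(-2) = 0
Θ: e_1·(0) + e_2·(-1) + e_3·(1) + e_4·(0) + e_5·(0) = 0
Solving this homogeneous linear system for the smallest-integer solution (first nonzero entry positive) gives (1, -1, -1, -1, 1).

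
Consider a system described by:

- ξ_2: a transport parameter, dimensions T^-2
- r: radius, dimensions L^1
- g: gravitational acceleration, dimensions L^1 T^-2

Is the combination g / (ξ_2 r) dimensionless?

yes

Sum the exponent of each base dimension across the product:
  L: −[ξ_2]_L − [r]_L + [g]_L = −(0) − (1) + (1) = 0
  T: −[ξ_2]_T − [r]_T + [g]_T = −(-2) − (0) + (-2) = 0
All base exponents vanish — dimensionless.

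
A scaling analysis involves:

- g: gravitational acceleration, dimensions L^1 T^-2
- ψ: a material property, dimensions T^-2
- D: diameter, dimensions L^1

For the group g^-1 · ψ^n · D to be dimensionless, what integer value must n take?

Balance the T exponent: (-2)·n from ψ, plus −(-2) + (0) = 2 from the rest, must sum to zero.
-2n + 2 = 0, so n = 1.

1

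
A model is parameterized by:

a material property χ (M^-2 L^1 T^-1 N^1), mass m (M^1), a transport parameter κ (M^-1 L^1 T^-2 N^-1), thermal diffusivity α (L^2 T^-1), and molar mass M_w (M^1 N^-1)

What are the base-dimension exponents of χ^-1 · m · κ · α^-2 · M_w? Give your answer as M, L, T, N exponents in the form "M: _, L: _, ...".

M: 3, L: -4, T: 1, N: -3

Collect each base-dimension exponent across the product:
  M: −(-2) + (1) + (-1) − 2·(0) + (1) = 3
  L: −(1) + (0) + (1) − 2·(2) + (0) = -4
  T: −(-1) + (0) + (-2) − 2·(-1) + (0) = 1
  N: −(1) + (0) + (-1) − 2·(0) + (-1) = -3
So the dimensions are [M³ L⁻⁴ T N⁻³].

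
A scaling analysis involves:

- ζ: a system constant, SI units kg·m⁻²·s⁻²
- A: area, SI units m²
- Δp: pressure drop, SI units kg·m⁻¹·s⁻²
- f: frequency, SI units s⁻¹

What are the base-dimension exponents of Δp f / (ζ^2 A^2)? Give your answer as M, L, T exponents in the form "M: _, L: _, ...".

M: -1, L: -1, T: 1

Collect each base-dimension exponent across the product:
  M: −2·(1) − 2·(0) + (1) + (0) = -1
  L: −2·(-2) − 2·(2) + (-1) + (0) = -1
  T: −2·(-2) − 2·(0) + (-2) + (-1) = 1
So the dimensions are [M⁻¹ L⁻¹ T].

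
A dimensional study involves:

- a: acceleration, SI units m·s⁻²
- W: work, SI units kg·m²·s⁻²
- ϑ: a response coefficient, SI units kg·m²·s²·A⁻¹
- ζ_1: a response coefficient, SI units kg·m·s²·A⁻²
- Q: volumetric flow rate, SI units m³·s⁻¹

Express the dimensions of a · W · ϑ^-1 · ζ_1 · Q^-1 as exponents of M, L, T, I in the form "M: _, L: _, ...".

Collect each base-dimension exponent across the product:
  M: (0) + (1) − (1) + (1) − (0) = 1
  L: (1) + (2) − (2) + (1) − (3) = -1
  T: (-2) + (-2) − (2) + (2) − (-1) = -3
  I: (0) + (0) − (-1) + (-2) − (0) = -1
So the dimensions are [M L⁻¹ T⁻³ I⁻¹].

M: 1, L: -1, T: -3, I: -1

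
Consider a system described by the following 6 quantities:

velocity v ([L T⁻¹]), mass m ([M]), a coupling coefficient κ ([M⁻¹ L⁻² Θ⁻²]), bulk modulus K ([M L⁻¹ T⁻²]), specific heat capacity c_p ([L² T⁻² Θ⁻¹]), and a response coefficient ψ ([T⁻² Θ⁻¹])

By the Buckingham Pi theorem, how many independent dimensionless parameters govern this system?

There are 6 variables and 4 base dimensions (M, L, T, Θ).
The dimension matrix has rank 4.
Independent dimensionless groups: 6 − 4 = 2.

2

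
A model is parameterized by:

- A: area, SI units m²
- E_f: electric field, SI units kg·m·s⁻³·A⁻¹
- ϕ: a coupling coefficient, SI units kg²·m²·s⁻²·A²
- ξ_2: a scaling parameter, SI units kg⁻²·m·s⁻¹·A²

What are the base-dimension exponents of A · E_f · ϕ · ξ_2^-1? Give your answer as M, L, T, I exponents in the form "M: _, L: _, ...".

M: 5, L: 4, T: -4, I: -1

Collect each base-dimension exponent across the product:
  M: (0) + (1) + (2) − (-2) = 5
  L: (2) + (1) + (2) − (1) = 4
  T: (0) + (-3) + (-2) − (-1) = -4
  I: (0) + (-1) + (2) − (2) = -1
So the dimensions are [M⁵ L⁴ T⁻⁴ I⁻¹].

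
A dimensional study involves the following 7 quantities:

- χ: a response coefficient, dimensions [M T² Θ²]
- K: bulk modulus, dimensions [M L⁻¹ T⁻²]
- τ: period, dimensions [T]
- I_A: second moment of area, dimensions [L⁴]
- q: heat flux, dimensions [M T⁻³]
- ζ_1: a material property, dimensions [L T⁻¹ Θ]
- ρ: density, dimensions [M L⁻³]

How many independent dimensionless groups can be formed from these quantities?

There are 7 variables and 4 base dimensions (M, L, T, Θ).
The dimension matrix has rank 4.
Independent dimensionless groups: 7 − 4 = 3.

3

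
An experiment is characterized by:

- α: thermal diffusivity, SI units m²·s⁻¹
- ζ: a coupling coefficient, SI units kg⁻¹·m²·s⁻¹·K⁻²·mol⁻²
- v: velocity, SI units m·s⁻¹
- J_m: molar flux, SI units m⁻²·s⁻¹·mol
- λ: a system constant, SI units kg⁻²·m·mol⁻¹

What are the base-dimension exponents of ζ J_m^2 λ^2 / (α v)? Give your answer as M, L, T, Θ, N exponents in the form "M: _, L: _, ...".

Collect each base-dimension exponent across the product:
  M: −(0) + (-1) − (0) + 2·(0) + 2·(-2) = -5
  L: −(2) + (2) − (1) + 2·(-2) + 2·(1) = -3
  T: −(-1) + (-1) − (-1) + 2·(-1) + 2·(0) = -1
  Θ: −(0) + (-2) − (0) + 2·(0) + 2·(0) = -2
  N: −(0) + (-2) − (0) + 2·(1) + 2·(-1) = -2
So the dimensions are [M⁻⁵ L⁻³ T⁻¹ Θ⁻² N⁻²].

M: -5, L: -3, T: -1, Θ: -2, N: -2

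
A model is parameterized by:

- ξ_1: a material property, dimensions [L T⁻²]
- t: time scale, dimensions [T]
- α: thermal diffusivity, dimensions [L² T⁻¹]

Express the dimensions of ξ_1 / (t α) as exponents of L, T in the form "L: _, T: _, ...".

Collect each base-dimension exponent across the product:
  L: (1) − (0) − (2) = -1
  T: (-2) − (1) − (-1) = -2
So the dimensions are [L⁻¹ T⁻²].

L: -1, T: -2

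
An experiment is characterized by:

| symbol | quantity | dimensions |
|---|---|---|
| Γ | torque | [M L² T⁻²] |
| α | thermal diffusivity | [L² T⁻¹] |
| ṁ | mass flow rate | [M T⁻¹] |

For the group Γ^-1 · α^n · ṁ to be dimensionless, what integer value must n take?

Balance the L exponent: (2)·n from α, plus −(2) + (0) = -2 from the rest, must sum to zero.
2n − 2 = 0, so n = 1.

1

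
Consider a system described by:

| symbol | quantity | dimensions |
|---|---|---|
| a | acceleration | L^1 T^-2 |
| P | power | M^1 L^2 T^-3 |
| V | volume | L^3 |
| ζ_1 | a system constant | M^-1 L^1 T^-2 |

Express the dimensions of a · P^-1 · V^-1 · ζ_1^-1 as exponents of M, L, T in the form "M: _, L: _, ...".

M: 0, L: -5, T: 3

Collect each base-dimension exponent across the product:
  M: (0) − (1) − (0) − (-1) = 0
  L: (1) − (2) − (3) − (1) = -5
  T: (-2) − (-3) − (0) − (-2) = 3
So the dimensions are [L⁻⁵ T³].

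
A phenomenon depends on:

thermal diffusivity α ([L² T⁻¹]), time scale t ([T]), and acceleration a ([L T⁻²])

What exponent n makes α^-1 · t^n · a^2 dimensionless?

Balance the T exponent: (1)·n from t, plus −(-1) + 2·(-2) = -3 from the rest, must sum to zero.
n − 3 = 0, so n = 3.

3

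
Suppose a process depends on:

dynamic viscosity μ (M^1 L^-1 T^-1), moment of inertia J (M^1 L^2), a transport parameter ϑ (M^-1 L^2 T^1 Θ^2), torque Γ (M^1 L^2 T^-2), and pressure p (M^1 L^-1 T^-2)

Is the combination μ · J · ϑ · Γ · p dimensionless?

Sum the exponent of each base dimension across the product:
  M: [μ]_M + [J]_M + [ϑ]_M + [Γ]_M + [p]_M = (1) + (1) + (-1) + (1) + (1) = 3
  L: [μ]_L + [J]_L + [ϑ]_L + [Γ]_L + [p]_L = (-1) + (2) + (2) + (2) + (-1) = 4
  T: [μ]_T + [J]_T + [ϑ]_T + [Γ]_T + [p]_T = (-1) + (0) + (1) + (-2) + (-2) = -4
  Θ: [μ]_Θ + [J]_Θ + [ϑ]_Θ + [Γ]_Θ + [p]_Θ = (0) + (0) + (2) + (0) + (0) = 2
Net dimensions [M³ L⁴ T⁻⁴ Θ²] ≠ [1] — not dimensionless.

no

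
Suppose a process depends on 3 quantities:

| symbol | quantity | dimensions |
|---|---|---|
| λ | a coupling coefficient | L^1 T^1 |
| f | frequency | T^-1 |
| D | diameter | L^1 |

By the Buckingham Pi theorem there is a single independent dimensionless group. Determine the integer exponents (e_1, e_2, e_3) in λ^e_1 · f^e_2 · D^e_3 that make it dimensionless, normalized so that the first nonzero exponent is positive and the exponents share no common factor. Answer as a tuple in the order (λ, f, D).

(1, 1, -1)

L: e_1·(1) + e_2·(0) + e_3·(1) = 0
T: e_1·(1) + e_2·(-1) + e_3·(0) = 0
Solving this homogeneous linear system for the smallest-integer solution (first nonzero entry positive) gives (1, 1, -1).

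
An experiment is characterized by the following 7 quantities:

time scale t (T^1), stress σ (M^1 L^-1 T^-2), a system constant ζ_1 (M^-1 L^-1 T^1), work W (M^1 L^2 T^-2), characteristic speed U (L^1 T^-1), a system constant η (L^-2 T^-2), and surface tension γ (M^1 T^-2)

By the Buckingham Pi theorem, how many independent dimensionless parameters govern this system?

4

There are 7 variables and 3 base dimensions (M, L, T).
The dimension matrix has rank 3.
Independent dimensionless groups: 7 − 3 = 4.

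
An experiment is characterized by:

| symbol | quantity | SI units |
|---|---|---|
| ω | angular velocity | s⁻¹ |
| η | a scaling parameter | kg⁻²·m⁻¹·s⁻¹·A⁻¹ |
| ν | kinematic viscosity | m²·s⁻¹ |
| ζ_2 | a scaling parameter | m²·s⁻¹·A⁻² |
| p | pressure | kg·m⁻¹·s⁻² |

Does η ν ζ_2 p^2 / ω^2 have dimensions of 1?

no

Sum the exponent of each base dimension across the product:
  M: −2·[ω]_M + [η]_M + [ν]_M + [ζ_2]_M + 2·[p]_M = −2·(0) + (-2) + (0) + (0) + 2·(1) = 0
  L: −2·[ω]_L + [η]_L + [ν]_L + [ζ_2]_L + 2·[p]_L = −2·(0) + (-1) + (2) + (2) + 2·(-1) = 1
  T: −2·[ω]_T + [η]_T + [ν]_T + [ζ_2]_T + 2·[p]_T = −2·(-1) + (-1) + (-1) + (-1) + 2·(-2) = -5
  I: −2·[ω]_I + [η]_I + [ν]_I + [ζ_2]_I + 2·[p]_I = −2·(0) + (-1) + (0) + (-2) + 2·(0) = -3
Net dimensions [L T⁻⁵ I⁻³] ≠ [1] — not dimensionless.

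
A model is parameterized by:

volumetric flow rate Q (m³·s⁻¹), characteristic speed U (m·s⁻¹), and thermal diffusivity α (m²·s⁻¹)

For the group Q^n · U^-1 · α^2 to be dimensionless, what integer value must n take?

-1

Balance the L exponent: (3)·n from Q, plus −(1) + 2·(2) = 3 from the rest, must sum to zero.
3n + 3 = 0, so n = -1.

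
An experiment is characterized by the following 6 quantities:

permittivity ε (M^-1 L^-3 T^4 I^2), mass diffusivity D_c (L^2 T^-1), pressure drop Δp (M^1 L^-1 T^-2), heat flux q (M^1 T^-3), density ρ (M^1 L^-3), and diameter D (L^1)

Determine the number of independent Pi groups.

2

There are 6 variables and 4 base dimensions (M, L, T, I).
The dimension matrix has rank 4.
Independent dimensionless groups: 6 − 4 = 2.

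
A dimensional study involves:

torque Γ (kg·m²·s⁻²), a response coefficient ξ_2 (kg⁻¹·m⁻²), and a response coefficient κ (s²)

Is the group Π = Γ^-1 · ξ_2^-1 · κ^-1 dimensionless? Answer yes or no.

Sum the exponent of each base dimension across the product:
  M: −[Γ]_M − [ξ_2]_M − [κ]_M = −(1) − (-1) − (0) = 0
  L: −[Γ]_L − [ξ_2]_L − [κ]_L = −(2) − (-2) − (0) = 0
  T: −[Γ]_T − [ξ_2]_T − [κ]_T = −(-2) − (0) − (2) = 0
All base exponents vanish — dimensionless.

yes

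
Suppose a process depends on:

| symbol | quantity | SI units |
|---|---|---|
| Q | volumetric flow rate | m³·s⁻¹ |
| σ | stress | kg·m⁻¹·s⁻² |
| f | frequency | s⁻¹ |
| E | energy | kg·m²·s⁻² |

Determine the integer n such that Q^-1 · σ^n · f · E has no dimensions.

Balance the M exponent: (1)·n from σ, plus −(0) + (0) + (1) = 1 from the rest, must sum to zero.
n + 1 = 0, so n = -1.

-1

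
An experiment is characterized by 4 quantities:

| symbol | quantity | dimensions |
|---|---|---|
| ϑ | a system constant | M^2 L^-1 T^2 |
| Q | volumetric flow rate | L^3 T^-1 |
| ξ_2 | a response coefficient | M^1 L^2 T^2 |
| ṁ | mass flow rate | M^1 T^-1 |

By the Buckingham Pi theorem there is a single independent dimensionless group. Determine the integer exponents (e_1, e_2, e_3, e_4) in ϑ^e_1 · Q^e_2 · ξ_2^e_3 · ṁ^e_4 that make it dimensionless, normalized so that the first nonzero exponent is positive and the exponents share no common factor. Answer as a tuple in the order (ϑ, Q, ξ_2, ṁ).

M: e_1·(2) + e_2·(0) + e_3·(1) + e_4·(1) = 0
L: e_1·(-1) + e_2·(3) + e_3·(2) + e_4·(0) = 0
T: e_1·(2) + e_2·(-1) + e_3·(2) + e_4·(-1) = 0
Solving this homogeneous linear system for the smallest-integer solution (first nonzero entry positive) gives (1, 1, -1, -1).

(1, 1, -1, -1)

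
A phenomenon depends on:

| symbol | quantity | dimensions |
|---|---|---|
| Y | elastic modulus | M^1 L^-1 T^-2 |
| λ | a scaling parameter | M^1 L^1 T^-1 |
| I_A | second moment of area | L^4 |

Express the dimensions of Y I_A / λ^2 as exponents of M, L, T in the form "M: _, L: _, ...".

M: -1, L: 1, T: 0

Collect each base-dimension exponent across the product:
  M: (1) − 2·(1) + (0) = -1
  L: (-1) − 2·(1) + (4) = 1
  T: (-2) − 2·(-1) + (0) = 0
So the dimensions are [M⁻¹ L].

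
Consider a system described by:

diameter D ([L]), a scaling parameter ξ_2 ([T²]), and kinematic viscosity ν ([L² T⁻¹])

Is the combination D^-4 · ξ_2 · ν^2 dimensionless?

Sum the exponent of each base dimension across the product:
  L: −4·[D]_L + [ξ_2]_L + 2·[ν]_L = −4·(1) + (0) + 2·(2) = 0
  T: −4·[D]_T + [ξ_2]_T + 2·[ν]_T = −4·(0) + (2) + 2·(-1) = 0
All base exponents vanish — dimensionless.

yes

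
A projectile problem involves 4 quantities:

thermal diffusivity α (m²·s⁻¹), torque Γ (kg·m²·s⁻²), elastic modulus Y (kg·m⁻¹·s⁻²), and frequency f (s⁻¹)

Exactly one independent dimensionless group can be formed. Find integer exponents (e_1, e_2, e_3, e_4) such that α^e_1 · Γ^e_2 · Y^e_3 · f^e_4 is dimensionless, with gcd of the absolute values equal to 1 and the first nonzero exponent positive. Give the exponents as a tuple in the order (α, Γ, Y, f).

M: e_1·(0) + e_2·(1) + e_3·(1) + e_4·(0) = 0
L: e_1·(2) + e_2·(2) + e_3·(-1) + e_4·(0) = 0
T: e_1·(-1) + e_2·(-2) + e_3·(-2) + e_4·(-1) = 0
Solving this homogeneous linear system for the smallest-integer solution (first nonzero entry positive) gives (3, -2, 2, -3).

(3, -2, 2, -3)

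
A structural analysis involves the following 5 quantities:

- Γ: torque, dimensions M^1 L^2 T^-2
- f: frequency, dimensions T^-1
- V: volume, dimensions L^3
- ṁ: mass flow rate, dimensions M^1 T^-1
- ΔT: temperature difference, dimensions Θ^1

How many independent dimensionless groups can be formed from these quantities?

1

There are 5 variables and 4 base dimensions (M, L, T, Θ).
The dimension matrix has rank 4.
Independent dimensionless groups: 5 − 4 = 1.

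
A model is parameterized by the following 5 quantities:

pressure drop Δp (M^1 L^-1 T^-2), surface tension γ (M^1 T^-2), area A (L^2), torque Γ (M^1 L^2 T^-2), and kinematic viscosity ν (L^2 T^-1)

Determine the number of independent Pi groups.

There are 5 variables and 3 base dimensions (M, L, T).
The dimension matrix has rank 3.
Independent dimensionless groups: 5 − 3 = 2.

2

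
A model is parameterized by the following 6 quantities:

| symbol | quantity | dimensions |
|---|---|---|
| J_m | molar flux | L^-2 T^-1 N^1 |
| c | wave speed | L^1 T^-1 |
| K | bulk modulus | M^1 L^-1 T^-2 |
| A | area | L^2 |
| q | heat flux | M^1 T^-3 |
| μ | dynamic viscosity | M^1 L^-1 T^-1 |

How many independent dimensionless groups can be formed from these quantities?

2

There are 6 variables and 4 base dimensions (M, L, T, N).
The dimension matrix has rank 4.
Independent dimensionless groups: 6 − 4 = 2.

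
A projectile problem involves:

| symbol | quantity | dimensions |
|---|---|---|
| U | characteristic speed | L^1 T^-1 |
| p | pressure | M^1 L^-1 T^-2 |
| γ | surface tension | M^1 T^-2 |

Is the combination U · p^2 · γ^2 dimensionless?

Sum the exponent of each base dimension across the product:
  M: [U]_M + 2·[p]_M + 2·[γ]_M = (0) + 2·(1) + 2·(1) = 4
  L: [U]_L + 2·[p]_L + 2·[γ]_L = (1) + 2·(-1) + 2·(0) = -1
  T: [U]_T + 2·[p]_T + 2·[γ]_T = (-1) + 2·(-2) + 2·(-2) = -9
Net dimensions [M⁴ L⁻¹ T⁻⁹] ≠ [1] — not dimensionless.

no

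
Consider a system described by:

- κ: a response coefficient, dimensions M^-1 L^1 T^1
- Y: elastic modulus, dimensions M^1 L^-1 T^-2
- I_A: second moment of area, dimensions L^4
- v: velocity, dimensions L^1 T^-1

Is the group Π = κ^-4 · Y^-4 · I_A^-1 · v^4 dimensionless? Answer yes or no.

yes

Sum the exponent of each base dimension across the product:
  M: −4·[κ]_M − 4·[Y]_M − [I_A]_M + 4·[v]_M = −4·(-1) − 4·(1) − (0) + 4·(0) = 0
  L: −4·[κ]_L − 4·[Y]_L − [I_A]_L + 4·[v]_L = −4·(1) − 4·(-1) − (4) + 4·(1) = 0
  T: −4·[κ]_T − 4·[Y]_T − [I_A]_T + 4·[v]_T = −4·(1) − 4·(-2) − (0) + 4·(-1) = 0
All base exponents vanish — dimensionless.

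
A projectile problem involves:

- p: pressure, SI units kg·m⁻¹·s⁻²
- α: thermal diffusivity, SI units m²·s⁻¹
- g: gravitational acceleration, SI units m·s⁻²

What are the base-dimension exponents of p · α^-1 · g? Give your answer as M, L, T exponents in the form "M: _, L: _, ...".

M: 1, L: -2, T: -3

Collect each base-dimension exponent across the product:
  M: (1) − (0) + (0) = 1
  L: (-1) − (2) + (1) = -2
  T: (-2) − (-1) + (-2) = -3
So the dimensions are [M L⁻² T⁻³].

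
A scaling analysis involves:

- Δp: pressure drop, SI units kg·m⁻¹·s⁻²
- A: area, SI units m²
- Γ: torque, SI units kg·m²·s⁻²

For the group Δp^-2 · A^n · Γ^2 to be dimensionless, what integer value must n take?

Balance the L exponent: (2)·n from A, plus −2·(-1) + 2·(2) = 6 from the rest, must sum to zero.
2n + 6 = 0, so n = -3.

-3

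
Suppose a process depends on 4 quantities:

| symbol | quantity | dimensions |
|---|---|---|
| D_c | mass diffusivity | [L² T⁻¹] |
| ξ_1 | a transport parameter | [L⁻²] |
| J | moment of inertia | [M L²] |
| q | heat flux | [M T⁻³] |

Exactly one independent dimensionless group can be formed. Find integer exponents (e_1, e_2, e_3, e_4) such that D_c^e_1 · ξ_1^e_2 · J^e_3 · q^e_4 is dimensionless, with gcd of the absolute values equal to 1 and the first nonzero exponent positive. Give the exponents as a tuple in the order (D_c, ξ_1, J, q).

M: e_1·(0) + e_2·(0) + e_3·(1) + e_4·(1) = 0
L: e_1·(2) + e_2·(-2) + e_3·(2) + e_4·(0) = 0
T: e_1·(-1) + e_2·(0) + e_3·(0) + e_4·(-3) = 0
Solving this homogeneous linear system for the smallest-integer solution (first nonzero entry positive) gives (3, 4, 1, -1).

(3, 4, 1, -1)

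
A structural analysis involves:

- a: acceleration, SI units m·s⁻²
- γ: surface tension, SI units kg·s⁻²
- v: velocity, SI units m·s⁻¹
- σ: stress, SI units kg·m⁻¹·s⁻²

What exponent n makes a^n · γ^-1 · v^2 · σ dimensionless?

-1

Balance the L exponent: (1)·n from a, plus −(0) + 2·(1) + (-1) = 1 from the rest, must sum to zero.
n + 1 = 0, so n = -1.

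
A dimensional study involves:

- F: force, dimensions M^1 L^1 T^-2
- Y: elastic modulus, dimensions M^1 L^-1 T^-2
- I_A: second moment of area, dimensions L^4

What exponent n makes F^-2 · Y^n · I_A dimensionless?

2

Balance the M exponent: (1)·n from Y, plus −2·(1) + (0) = -2 from the rest, must sum to zero.
n − 2 = 0, so n = 2.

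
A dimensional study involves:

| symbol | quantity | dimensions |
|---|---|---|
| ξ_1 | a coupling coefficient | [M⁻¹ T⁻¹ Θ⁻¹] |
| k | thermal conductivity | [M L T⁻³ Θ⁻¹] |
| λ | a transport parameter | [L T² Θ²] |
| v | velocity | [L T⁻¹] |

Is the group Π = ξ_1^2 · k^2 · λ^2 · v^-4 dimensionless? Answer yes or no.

Sum the exponent of each base dimension across the product:
  M: 2·[ξ_1]_M + 2·[k]_M + 2·[λ]_M − 4·[v]_M = 2·(-1) + 2·(1) + 2·(0) − 4·(0) = 0
  L: 2·[ξ_1]_L + 2·[k]_L + 2·[λ]_L − 4·[v]_L = 2·(0) + 2·(1) + 2·(1) − 4·(1) = 0
  T: 2·[ξ_1]_T + 2·[k]_T + 2·[λ]_T − 4·[v]_T = 2·(-1) + 2·(-3) + 2·(2) − 4·(-1) = 0
  Θ: 2·[ξ_1]_Θ + 2·[k]_Θ + 2·[λ]_Θ − 4·[v]_Θ = 2·(-1) + 2·(-1) + 2·(2) − 4·(0) = 0
All base exponents vanish — dimensionless.

yes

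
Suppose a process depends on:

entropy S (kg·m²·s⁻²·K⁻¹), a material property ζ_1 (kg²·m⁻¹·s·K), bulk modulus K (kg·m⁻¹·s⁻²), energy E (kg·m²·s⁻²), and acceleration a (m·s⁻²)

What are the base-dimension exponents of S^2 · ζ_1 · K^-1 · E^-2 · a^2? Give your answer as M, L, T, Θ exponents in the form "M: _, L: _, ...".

Collect each base-dimension exponent across the product:
  M: 2·(1) + (2) − (1) − 2·(1) + 2·(0) = 1
  L: 2·(2) + (-1) − (-1) − 2·(2) + 2·(1) = 2
  T: 2·(-2) + (1) − (-2) − 2·(-2) + 2·(-2) = -1
  Θ: 2·(-1) + (1) − (0) − 2·(0) + 2·(0) = -1
So the dimensions are [M L² T⁻¹ Θ⁻¹].

M: 1, L: 2, T: -1, Θ: -1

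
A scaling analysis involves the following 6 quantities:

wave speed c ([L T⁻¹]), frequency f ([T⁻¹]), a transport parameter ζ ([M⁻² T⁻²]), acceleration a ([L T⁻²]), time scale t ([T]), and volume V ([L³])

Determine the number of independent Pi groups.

3

There are 6 variables and 3 base dimensions (M, L, T).
The dimension matrix has rank 3.
Independent dimensionless groups: 6 − 3 = 3.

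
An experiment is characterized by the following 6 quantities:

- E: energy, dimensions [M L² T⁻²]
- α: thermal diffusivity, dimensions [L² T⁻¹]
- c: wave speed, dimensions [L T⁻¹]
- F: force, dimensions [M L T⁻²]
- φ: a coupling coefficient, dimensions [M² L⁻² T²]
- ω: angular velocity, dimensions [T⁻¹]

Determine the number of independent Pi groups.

3

There are 6 variables and 3 base dimensions (M, L, T).
The dimension matrix has rank 3.
Independent dimensionless groups: 6 − 3 = 3.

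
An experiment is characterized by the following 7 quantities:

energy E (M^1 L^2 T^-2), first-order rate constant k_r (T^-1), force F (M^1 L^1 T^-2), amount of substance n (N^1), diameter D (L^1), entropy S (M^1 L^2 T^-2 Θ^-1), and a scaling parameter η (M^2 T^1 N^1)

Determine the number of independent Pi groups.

2

There are 7 variables and 5 base dimensions (M, L, T, Θ, N).
The dimension matrix has rank 5.
Independent dimensionless groups: 7 − 5 = 2.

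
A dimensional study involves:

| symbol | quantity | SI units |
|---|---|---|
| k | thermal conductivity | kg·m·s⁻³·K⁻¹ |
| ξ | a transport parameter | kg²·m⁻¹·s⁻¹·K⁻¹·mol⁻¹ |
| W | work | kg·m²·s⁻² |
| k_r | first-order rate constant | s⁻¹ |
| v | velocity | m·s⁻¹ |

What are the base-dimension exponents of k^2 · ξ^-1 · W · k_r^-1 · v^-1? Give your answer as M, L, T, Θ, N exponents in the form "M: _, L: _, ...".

M: 1, L: 4, T: -5, Θ: -1, N: 1

Collect each base-dimension exponent across the product:
  M: 2·(1) − (2) + (1) − (0) − (0) = 1
  L: 2·(1) − (-1) + (2) − (0) − (1) = 4
  T: 2·(-3) − (-1) + (-2) − (-1) − (-1) = -5
  Θ: 2·(-1) − (-1) + (0) − (0) − (0) = -1
  N: 2·(0) − (-1) + (0) − (0) − (0) = 1
So the dimensions are [M L⁴ T⁻⁵ Θ⁻¹ N].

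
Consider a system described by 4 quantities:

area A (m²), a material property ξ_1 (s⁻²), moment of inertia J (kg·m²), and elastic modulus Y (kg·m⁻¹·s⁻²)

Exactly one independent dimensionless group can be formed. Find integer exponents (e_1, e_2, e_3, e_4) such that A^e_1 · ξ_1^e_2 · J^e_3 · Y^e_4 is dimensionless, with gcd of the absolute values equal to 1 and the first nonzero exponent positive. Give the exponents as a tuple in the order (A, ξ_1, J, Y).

M: e_1·(0) + e_2·(0) + e_3·(1) + e_4·(1) = 0
L: e_1·(2) + e_2·(0) + e_3·(2) + e_4·(-1) = 0
T: e_1·(0) + e_2·(-2) + e_3·(0) + e_4·(-2) = 0
Solving this homogeneous linear system for the smallest-integer solution (first nonzero entry positive) gives (3, -2, -2, 2).

(3, -2, -2, 2)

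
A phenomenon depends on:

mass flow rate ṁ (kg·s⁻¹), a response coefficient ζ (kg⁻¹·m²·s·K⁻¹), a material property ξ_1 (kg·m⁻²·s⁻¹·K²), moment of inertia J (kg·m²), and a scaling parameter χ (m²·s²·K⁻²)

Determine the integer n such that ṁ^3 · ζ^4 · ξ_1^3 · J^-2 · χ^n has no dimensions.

1

Balance the L exponent: (2)·n from χ, plus 3·(0) + 4·(2) + 3·(-2) − 2·(2) = -2 from the rest, must sum to zero.
2n − 2 = 0, so n = 1.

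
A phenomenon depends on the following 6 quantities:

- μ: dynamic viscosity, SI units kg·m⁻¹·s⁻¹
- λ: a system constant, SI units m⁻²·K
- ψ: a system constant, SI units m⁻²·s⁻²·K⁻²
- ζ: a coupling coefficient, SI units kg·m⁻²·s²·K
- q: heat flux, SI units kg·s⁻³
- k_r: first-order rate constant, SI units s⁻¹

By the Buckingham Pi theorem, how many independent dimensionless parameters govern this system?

2

There are 6 variables and 4 base dimensions (M, L, T, Θ).
The dimension matrix has rank 4.
Independent dimensionless groups: 6 − 4 = 2.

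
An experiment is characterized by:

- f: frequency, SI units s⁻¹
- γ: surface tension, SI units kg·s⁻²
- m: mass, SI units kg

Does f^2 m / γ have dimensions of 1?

Sum the exponent of each base dimension across the product:
  M: 2·[f]_M − [γ]_M + [m]_M = 2·(0) − (1) + (1) = 0
  L: 2·[f]_L − [γ]_L + [m]_L = 2·(0) − (0) + (0) = 0
  T: 2·[f]_T − [γ]_T + [m]_T = 2·(-1) − (-2) + (0) = 0
  Θ: 2·[f]_Θ − [γ]_Θ + [m]_Θ = 2·(0) − (0) + (0) = 0
  N: 2·[f]_N − [γ]_N + [m]_N = 2·(0) − (0) + (0) = 0
All base exponents vanish — dimensionless.

yes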